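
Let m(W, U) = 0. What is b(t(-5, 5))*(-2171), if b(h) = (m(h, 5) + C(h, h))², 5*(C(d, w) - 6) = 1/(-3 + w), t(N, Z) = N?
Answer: -124009691/1600 ≈ -77506.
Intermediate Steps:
C(d, w) = 6 + 1/(5*(-3 + w))
b(h) = (-89 + 30*h)²/(25*(-3 + h)²) (b(h) = (0 + (-89 + 30*h)/(5*(-3 + h)))² = ((-89 + 30*h)/(5*(-3 + h)))² = (-89 + 30*h)²/(25*(-3 + h)²))
b(t(-5, 5))*(-2171) = ((-89 + 30*(-5))²/(25*(-3 - 5)²))*(-2171) = ((1/25)*(-89 - 150)²/(-8)²)*(-2171) = ((1/25)*(-239)²*(1/64))*(-2171) = ((1/25)*57121*(1/64))*(-2171) = (57121/1600)*(-2171) = -124009691/1600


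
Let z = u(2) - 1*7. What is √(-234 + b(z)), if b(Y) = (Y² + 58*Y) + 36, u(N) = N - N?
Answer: I*√555 ≈ 23.558*I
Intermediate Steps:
u(N) = 0
z = -7 (z = 0 - 1*7 = 0 - 7 = -7)
b(Y) = 36 + Y² + 58*Y
√(-234 + b(z)) = √(-234 + (36 + (-7)² + 58*(-7))) = √(-234 + (36 + 49 - 406)) = √(-234 - 321) = √(-555) = I*√555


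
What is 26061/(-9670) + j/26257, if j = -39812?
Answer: -1069265717/253905190 ≈ -4.2113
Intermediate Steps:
26061/(-9670) + j/26257 = 26061/(-9670) - 39812/26257 = 26061*(-1/9670) - 39812*1/26257 = -26061/9670 - 39812/26257 = -1069265717/253905190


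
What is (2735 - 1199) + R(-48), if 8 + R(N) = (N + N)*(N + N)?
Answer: 10744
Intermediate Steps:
R(N) = -8 + 4*N² (R(N) = -8 + (N + N)*(N + N) = -8 + (2*N)*(2*N) = -8 + 4*N²)
(2735 - 1199) + R(-48) = (2735 - 1199) + (-8 + 4*(-48)²) = 1536 + (-8 + 4*2304) = 1536 + (-8 + 9216) = 1536 + 9208 = 10744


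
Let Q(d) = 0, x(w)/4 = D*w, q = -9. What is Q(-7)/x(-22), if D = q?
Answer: 0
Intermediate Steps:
D = -9
x(w) = -36*w (x(w) = 4*(-9*w) = -36*w)
Q(-7)/x(-22) = 0/((-36*(-22))) = 0/792 = 0*(1/792) = 0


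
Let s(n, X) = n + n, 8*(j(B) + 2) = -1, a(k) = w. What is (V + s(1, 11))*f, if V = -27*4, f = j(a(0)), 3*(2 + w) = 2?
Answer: 901/4 ≈ 225.25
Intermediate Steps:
w = -4/3 (w = -2 + (⅓)*2 = -2 + ⅔ = -4/3 ≈ -1.3333)
a(k) = -4/3
j(B) = -17/8 (j(B) = -2 + (⅛)*(-1) = -2 - ⅛ = -17/8)
s(n, X) = 2*n
f = -17/8 ≈ -2.1250
V = -108
(V + s(1, 11))*f = (-108 + 2*1)*(-17/8) = (-108 + 2)*(-17/8) = -106*(-17/8) = 901/4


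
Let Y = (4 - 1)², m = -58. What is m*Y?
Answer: -522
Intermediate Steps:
Y = 9 (Y = 3² = 9)
m*Y = -58*9 = -522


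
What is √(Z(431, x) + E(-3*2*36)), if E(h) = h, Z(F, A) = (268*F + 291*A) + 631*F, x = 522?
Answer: √539155 ≈ 734.27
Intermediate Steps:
Z(F, A) = 291*A + 899*F
√(Z(431, x) + E(-3*2*36)) = √((291*522 + 899*431) - 3*2*36) = √((151902 + 387469) - 6*36) = √(539371 - 216) = √539155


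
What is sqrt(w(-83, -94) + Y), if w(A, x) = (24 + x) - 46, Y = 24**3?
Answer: 2*sqrt(3427) ≈ 117.08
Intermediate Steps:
Y = 13824
w(A, x) = -22 + x
sqrt(w(-83, -94) + Y) = sqrt((-22 - 94) + 13824) = sqrt(-116 + 13824) = sqrt(13708) = 2*sqrt(3427)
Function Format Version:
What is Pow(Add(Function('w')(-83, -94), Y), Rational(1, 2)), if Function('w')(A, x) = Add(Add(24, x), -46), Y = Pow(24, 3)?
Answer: Mul(2, Pow(3427, Rational(1, 2))) ≈ 117.08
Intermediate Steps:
Y = 13824
Function('w')(A, x) = Add(-22, x)
Pow(Add(Function('w')(-83, -94), Y), Rational(1, 2)) = Pow(Add(Add(-22, -94), 13824), Rational(1, 2)) = Pow(Add(-116, 13824), Rational(1, 2)) = Pow(13708, Rational(1, 2)) = Mul(2, Pow(3427, Rational(1, 2)))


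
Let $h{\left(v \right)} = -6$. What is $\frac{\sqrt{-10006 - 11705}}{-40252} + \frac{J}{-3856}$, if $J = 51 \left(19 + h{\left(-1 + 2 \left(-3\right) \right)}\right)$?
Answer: $- \frac{663}{3856} - \frac{i \sqrt{21711}}{40252} \approx -0.17194 - 0.0036606 i$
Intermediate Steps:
$J = 663$ ($J = 51 \left(19 - 6\right) = 51 \cdot 13 = 663$)
$\frac{\sqrt{-10006 - 11705}}{-40252} + \frac{J}{-3856} = \frac{\sqrt{-10006 - 11705}}{-40252} + \frac{663}{-3856} = \sqrt{-21711} \left(- \frac{1}{40252}\right) + 663 \left(- \frac{1}{3856}\right) = i \sqrt{21711} \left(- \frac{1}{40252}\right) - \frac{663}{3856} = - \frac{i \sqrt{21711}}{40252} - \frac{663}{3856} = - \frac{663}{3856} - \frac{i \sqrt{21711}}{40252}$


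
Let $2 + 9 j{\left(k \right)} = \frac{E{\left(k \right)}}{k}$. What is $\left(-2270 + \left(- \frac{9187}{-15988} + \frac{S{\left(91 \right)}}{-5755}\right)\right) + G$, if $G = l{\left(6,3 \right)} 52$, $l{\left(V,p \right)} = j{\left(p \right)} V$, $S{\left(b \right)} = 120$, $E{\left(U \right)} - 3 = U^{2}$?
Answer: $- \frac{121460673601}{55206564} \approx -2200.1$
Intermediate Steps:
$E{\left(U \right)} = 3 + U^{2}$
$j{\left(k \right)} = - \frac{2}{9} + \frac{3 + k^{2}}{9 k}$ ($j{\left(k \right)} = - \frac{2}{9} + \frac{\left(3 + k^{2}\right) \frac{1}{k}}{9} = - \frac{2}{9} + \frac{\frac{1}{k} \left(3 + k^{2}\right)}{9} = - \frac{2}{9} + \frac{3 + k^{2}}{9 k}$)
$l{\left(V,p \right)} = \frac{V \left(3 + p^{2} - 2 p\right)}{9 p}$ ($l{\left(V,p \right)} = \frac{3 + p^{2} - 2 p}{9 p} V = \frac{V \left(3 + p^{2} - 2 p\right)}{9 p}$)
$G = \frac{208}{3}$ ($G = \frac{1}{9} \cdot 6 \cdot \frac{1}{3} \left(3 + 3^{2} - 6\right) 52 = \frac{1}{9} \cdot 6 \cdot \frac{1}{3} \left(3 + 9 - 6\right) 52 = \frac{1}{9} \cdot 6 \cdot \frac{1}{3} \cdot 6 \cdot 52 = \frac{4}{3} \cdot 52 = \frac{208}{3} \approx 69.333$)
$\left(-2270 + \left(- \frac{9187}{-15988} + \frac{S{\left(91 \right)}}{-5755}\right)\right) + G = \left(-2270 + \left(- \frac{9187}{-15988} + \frac{120}{-5755}\right)\right) + \frac{208}{3} = \left(-2270 + \left(\left(-9187\right) \left(- \frac{1}{15988}\right) + 120 \left(- \frac{1}{5755}\right)\right)\right) + \frac{208}{3} = \left(-2270 + \left(\frac{9187}{15988} - \frac{24}{1151}\right)\right) + \frac{208}{3} = \left(-2270 + \frac{10190525}{18402188}\right) + \frac{208}{3} = - \frac{41762776235}{18402188} + \frac{208}{3} = - \frac{121460673601}{55206564}$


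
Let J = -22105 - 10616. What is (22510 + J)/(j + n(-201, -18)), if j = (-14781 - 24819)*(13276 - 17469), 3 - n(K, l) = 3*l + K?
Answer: -10211/166043058 ≈ -6.1496e-5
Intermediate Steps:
n(K, l) = 3 - K - 3*l (n(K, l) = 3 - (3*l + K) = 3 - (K + 3*l) = 3 + (-K - 3*l) = 3 - K - 3*l)
J = -32721
j = 166042800 (j = -39600*(-4193) = 166042800)
(22510 + J)/(j + n(-201, -18)) = (22510 - 32721)/(166042800 + (3 - 1*(-201) - 3*(-18))) = -10211/(166042800 + (3 + 201 + 54)) = -10211/(166042800 + 258) = -10211/166043058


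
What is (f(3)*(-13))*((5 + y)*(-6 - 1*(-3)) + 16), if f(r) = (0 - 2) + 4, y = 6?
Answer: 442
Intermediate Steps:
f(r) = 2 (f(r) = -2 + 4 = 2)
(f(3)*(-13))*((5 + y)*(-6 - 1*(-3)) + 16) = (2*(-13))*((5 + 6)*(-6 - 1*(-3)) + 16) = -26*(11*(-6 + 3) + 16) = -26*(11*(-3) + 16) = -26*(-33 + 16) = -26*(-17) = 442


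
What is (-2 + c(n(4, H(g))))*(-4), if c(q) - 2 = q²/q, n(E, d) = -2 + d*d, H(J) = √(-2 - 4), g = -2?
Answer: 32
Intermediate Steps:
H(J) = I*√6 (H(J) = √(-6) = I*√6)
n(E, d) = -2 + d²
c(q) = 2 + q (c(q) = 2 + q²/q = 2 + q)
(-2 + c(n(4, H(g))))*(-4) = (-2 + (2 + (-2 + (I*√6)²)))*(-4) = (-2 + (2 + (-2 - 6)))*(-4) = (-2 + (2 - 8))*(-4) = (-2 - 6)*(-4) = -8*(-4) = 32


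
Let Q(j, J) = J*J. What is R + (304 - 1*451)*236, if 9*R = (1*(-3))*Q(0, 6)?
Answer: -34704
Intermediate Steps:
Q(j, J) = J²
R = -12 (R = ((1*(-3))*6²)/9 = (-3*36)/9 = (⅑)*(-108) = -12)
R + (304 - 1*451)*236 = -12 + (304 - 1*451)*236 = -12 + (304 - 451)*236 = -12 - 147*236 = -12 - 34692 = -34704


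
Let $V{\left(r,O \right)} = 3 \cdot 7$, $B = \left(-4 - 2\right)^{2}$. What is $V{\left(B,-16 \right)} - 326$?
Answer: $-305$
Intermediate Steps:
$B = 36$ ($B = \left(-6\right)^{2} = 36$)
$V{\left(r,O \right)} = 21$
$V{\left(B,-16 \right)} - 326 = 21 - 326 = -305$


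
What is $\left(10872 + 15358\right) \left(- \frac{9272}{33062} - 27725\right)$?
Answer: $- \frac{197080442730}{271} \approx -7.2723 \cdot 10^{8}$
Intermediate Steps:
$\left(10872 + 15358\right) \left(- \frac{9272}{33062} - 27725\right) = 26230 \left(\left(-9272\right) \frac{1}{33062} - 27725\right) = 26230 \left(- \frac{76}{271} - 27725\right) = 26230 \left(- \frac{7513551}{271}\right) = - \frac{197080442730}{271}$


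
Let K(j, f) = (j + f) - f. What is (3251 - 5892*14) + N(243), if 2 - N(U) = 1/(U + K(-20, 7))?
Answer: -17669406/223 ≈ -79235.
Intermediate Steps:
K(j, f) = j (K(j, f) = (f + j) - f = j)
N(U) = 2 - 1/(-20 + U) (N(U) = 2 - 1/(U - 20) = 2 - 1/(-20 + U))
(3251 - 5892*14) + N(243) = (3251 - 5892*14) + (-41 + 2*243)/(-20 + 243) = (3251 - 82488) + (-41 + 486)/223 = -79237 + (1/223)*445 = -79237 + 445/223 = -17669406/223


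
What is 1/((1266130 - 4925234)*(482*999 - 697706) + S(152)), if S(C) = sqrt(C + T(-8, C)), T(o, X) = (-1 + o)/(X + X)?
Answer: 240480530167808/190233175624309255212583817 - 4*sqrt(877781)/190233175624309255212583817 ≈ 1.2641e-12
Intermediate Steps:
T(o, X) = (-1 + o)/(2*X) (T(o, X) = (-1 + o)/((2*X)) = (-1 + o)*(1/(2*X)) = (-1 + o)/(2*X))
S(C) = sqrt(C - 9/(2*C)) (S(C) = sqrt(C + (-1 - 8)/(2*C)) = sqrt(C + (1/2)*(-9)/C) = sqrt(C - 9/(2*C)))
1/((1266130 - 4925234)*(482*999 - 697706) + S(152)) = 1/((1266130 - 4925234)*(482*999 - 697706) + sqrt(-18/152 + 4*152)/2) = 1/(-3659104*(481518 - 697706) + sqrt(-18*1/152 + 608)/2) = 1/(-3659104*(-216188) + sqrt(-9/76 + 608)/2) = 1/(791054375552 + sqrt(46199/76)/2) = 1/(791054375552 + (sqrt(877781)/38)/2) = 1/(791054375552 + sqrt(877781)/76)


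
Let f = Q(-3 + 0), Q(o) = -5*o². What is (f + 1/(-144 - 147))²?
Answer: 171505216/84681 ≈ 2025.3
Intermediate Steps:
f = -45 (f = -5*(-3 + 0)² = -5*(-3)² = -5*9 = -45)
(f + 1/(-144 - 147))² = (-45 + 1/(-144 - 147))² = (-45 + 1/(-291))² = (-45 - 1/291)² = (-13096/291)² = 171505216/84681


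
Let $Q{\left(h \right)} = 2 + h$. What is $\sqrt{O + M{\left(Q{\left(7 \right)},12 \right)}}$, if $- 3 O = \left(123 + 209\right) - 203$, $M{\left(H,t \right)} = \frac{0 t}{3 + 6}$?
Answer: $i \sqrt{43} \approx 6.5574 i$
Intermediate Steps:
$M{\left(H,t \right)} = 0$ ($M{\left(H,t \right)} = \frac{0}{9} = 0 \cdot \frac{1}{9} = 0$)
$O = -43$ ($O = - \frac{\left(123 + 209\right) - 203}{3} = - \frac{332 - 203}{3} = \left(- \frac{1}{3}\right) 129 = -43$)
$\sqrt{O + M{\left(Q{\left(7 \right)},12 \right)}} = \sqrt{-43 + 0} = \sqrt{-43} = i \sqrt{43}$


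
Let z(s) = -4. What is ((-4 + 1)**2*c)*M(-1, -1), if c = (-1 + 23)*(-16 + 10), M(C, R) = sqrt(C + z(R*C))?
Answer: -1188*I*sqrt(5) ≈ -2656.4*I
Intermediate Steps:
M(C, R) = sqrt(-4 + C) (M(C, R) = sqrt(C - 4) = sqrt(-4 + C))
c = -132 (c = 22*(-6) = -132)
((-4 + 1)**2*c)*M(-1, -1) = ((-4 + 1)**2*(-132))*sqrt(-4 - 1) = ((-3)**2*(-132))*sqrt(-5) = (9*(-132))*(I*sqrt(5)) = -1188*I*sqrt(5)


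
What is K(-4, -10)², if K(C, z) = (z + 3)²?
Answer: 2401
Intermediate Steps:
K(C, z) = (3 + z)²
K(-4, -10)² = ((3 - 10)²)² = ((-7)²)² = 49² = 2401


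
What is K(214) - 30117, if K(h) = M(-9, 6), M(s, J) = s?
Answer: -30126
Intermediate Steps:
K(h) = -9
K(214) - 30117 = -9 - 30117 = -30126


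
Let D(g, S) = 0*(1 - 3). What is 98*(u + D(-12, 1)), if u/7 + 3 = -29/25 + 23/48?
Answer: -1515031/600 ≈ -2525.1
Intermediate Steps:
D(g, S) = 0 (D(g, S) = 0*(-2) = 0)
u = -30919/1200 (u = -21 + 7*(-29/25 + 23/48) = -21 + 7*(-817/1200) = -21 - 5719/1200 = -30919/1200 ≈ -25.766)
98*(u + D(-12, 1)) = 98*(-30919/1200 + 0) = 98*(-30919/1200) = -1515031/600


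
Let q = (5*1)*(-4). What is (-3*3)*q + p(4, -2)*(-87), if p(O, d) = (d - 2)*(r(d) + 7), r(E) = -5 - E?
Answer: 1572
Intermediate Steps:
q = -20 (q = 5*(-4) = -20)
p(O, d) = (-2 + d)*(2 - d) (p(O, d) = (d - 2)*((-5 - d) + 7) = (-2 + d)*(2 - d))
(-3*3)*q + p(4, -2)*(-87) = -3*3*(-20) + (-4 - 1*(-2)² + 4*(-2))*(-87) = -9*(-20) + (-4 - 1*4 - 8)*(-87) = 180 + (-4 - 4 - 8)*(-87) = 180 - 16*(-87) = 180 + 1392 = 1572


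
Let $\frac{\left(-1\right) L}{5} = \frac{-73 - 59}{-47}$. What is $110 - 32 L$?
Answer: $\frac{26290}{47} \approx 559.36$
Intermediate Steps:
$L = - \frac{660}{47}$ ($L = - 5 \frac{-73 - 59}{-47} = - 5 \left(\left(-132\right) \left(- \frac{1}{47}\right)\right) = \left(-5\right) \frac{132}{47} = - \frac{660}{47} \approx -14.043$)
$110 - 32 L = 110 - - \frac{21120}{47} = 110 + \frac{21120}{47} = \frac{26290}{47}$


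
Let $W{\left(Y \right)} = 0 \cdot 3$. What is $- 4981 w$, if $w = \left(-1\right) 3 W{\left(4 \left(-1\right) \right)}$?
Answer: $0$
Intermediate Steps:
$W{\left(Y \right)} = 0$
$w = 0$ ($w = \left(-1\right) 3 \cdot 0 = \left(-3\right) 0 = 0$)
$- 4981 w = \left(-4981\right) 0 = 0$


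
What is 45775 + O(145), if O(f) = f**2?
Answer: 66800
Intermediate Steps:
45775 + O(145) = 45775 + 145**2 = 45775 + 21025 = 66800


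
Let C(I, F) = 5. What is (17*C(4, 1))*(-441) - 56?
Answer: -37541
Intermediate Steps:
(17*C(4, 1))*(-441) - 56 = (17*5)*(-441) - 56 = 85*(-441) - 56 = -37485 - 56 = -37541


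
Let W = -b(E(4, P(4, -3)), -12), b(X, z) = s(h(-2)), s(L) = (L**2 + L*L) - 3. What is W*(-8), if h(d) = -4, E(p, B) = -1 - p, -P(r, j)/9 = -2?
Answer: 232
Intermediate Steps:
P(r, j) = 18 (P(r, j) = -9*(-2) = 18)
s(L) = -3 + 2*L**2 (s(L) = (L**2 + L**2) - 3 = 2*L**2 - 3 = -3 + 2*L**2)
b(X, z) = 29 (b(X, z) = -3 + 2*(-4)**2 = -3 + 2*16 = -3 + 32 = 29)
W = -29 (W = -1*29 = -29)
W*(-8) = -29*(-8) = 232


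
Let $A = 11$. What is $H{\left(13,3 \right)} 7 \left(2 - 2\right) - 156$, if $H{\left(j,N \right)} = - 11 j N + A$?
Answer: $-156$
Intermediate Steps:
$H{\left(j,N \right)} = 11 - 11 N j$ ($H{\left(j,N \right)} = - 11 j N + 11 = - 11 N j + 11 = 11 - 11 N j$)
$H{\left(13,3 \right)} 7 \left(2 - 2\right) - 156 = \left(11 - 33 \cdot 13\right) 7 \left(2 - 2\right) - 156 = \left(11 - 429\right) 7 \cdot 0 - 156 = \left(-418\right) 0 - 156 = 0 - 156 = -156$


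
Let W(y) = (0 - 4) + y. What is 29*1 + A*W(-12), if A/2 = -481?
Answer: 15421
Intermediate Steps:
A = -962 (A = 2*(-481) = -962)
W(y) = -4 + y
29*1 + A*W(-12) = 29*1 - 962*(-4 - 12) = 29 - 962*(-16) = 29 + 15392 = 15421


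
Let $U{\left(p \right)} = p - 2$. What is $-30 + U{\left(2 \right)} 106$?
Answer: $-30$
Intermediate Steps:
$U{\left(p \right)} = -2 + p$ ($U{\left(p \right)} = p - 2 = -2 + p$)
$-30 + U{\left(2 \right)} 106 = -30 + \left(-2 + 2\right) 106 = -30 + 0 \cdot 106 = -30 + 0 = -30$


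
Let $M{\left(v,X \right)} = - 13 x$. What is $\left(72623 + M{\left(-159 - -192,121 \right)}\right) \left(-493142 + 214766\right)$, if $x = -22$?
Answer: $-20296115784$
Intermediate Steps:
$M{\left(v,X \right)} = 286$ ($M{\left(v,X \right)} = \left(-13\right) \left(-22\right) = 286$)
$\left(72623 + M{\left(-159 - -192,121 \right)}\right) \left(-493142 + 214766\right) = \left(72623 + 286\right) \left(-493142 + 214766\right) = 72909 \left(-278376\right) = -20296115784$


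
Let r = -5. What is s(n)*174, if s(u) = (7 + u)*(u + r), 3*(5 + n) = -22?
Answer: 48256/3 ≈ 16085.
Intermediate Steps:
n = -37/3 (n = -5 + (1/3)*(-22) = -5 - 22/3 = -37/3 ≈ -12.333)
s(u) = (-5 + u)*(7 + u) (s(u) = (7 + u)*(u - 5) = (7 + u)*(-5 + u) = (-5 + u)*(7 + u))
s(n)*174 = (-35 + (-37/3)**2 + 2*(-37/3))*174 = (-35 + 1369/9 - 74/3)*174 = (832/9)*174 = 48256/3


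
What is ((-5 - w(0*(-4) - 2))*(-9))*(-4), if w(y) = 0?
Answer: -180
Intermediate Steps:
((-5 - w(0*(-4) - 2))*(-9))*(-4) = ((-5 - 1*0)*(-9))*(-4) = ((-5 + 0)*(-9))*(-4) = -5*(-9)*(-4) = 45*(-4) = -180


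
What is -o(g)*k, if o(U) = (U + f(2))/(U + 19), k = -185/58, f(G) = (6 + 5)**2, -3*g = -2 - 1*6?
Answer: 13727/754 ≈ 18.206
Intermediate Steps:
g = 8/3 (g = -(-2 - 1*6)/3 = -(-2 - 6)/3 = -1/3*(-8) = 8/3 ≈ 2.6667)
f(G) = 121 (f(G) = 11**2 = 121)
k = -185/58 (k = -185*1/58 = -185/58 ≈ -3.1897)
o(U) = (121 + U)/(19 + U) (o(U) = (U + 121)/(U + 19) = (121 + U)/(19 + U))
-o(g)*k = -(121 + 8/3)/(19 + 8/3)*(-185)/58 = -(371/3)/(65/3)*(-185)/58 = -(3/65)*(371/3)*(-185)/58 = -371*(-185)/(65*58) = -1*(-13727/754) = 13727/754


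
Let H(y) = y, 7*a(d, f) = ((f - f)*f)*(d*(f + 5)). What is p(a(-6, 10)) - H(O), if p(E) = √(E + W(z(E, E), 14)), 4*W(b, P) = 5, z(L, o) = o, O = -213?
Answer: 213 + √5/2 ≈ 214.12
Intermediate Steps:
W(b, P) = 5/4 (W(b, P) = (¼)*5 = 5/4)
a(d, f) = 0 (a(d, f) = (((f - f)*f)*(d*(f + 5)))/7 = ((0*f)*(d*(5 + f)))/7 = (0*(d*(5 + f)))/7 = (⅐)*0 = 0)
p(E) = √(5/4 + E) (p(E) = √(E + 5/4) = √(5/4 + E))
p(a(-6, 10)) - H(O) = √(5 + 4*0)/2 - 1*(-213) = √(5 + 0)/2 + 213 = √5/2 + 213 = 213 + √5/2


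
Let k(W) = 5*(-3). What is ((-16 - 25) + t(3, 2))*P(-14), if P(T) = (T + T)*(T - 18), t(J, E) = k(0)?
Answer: -50176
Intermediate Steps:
k(W) = -15
t(J, E) = -15
P(T) = 2*T*(-18 + T) (P(T) = (2*T)*(-18 + T) = 2*T*(-18 + T))
((-16 - 25) + t(3, 2))*P(-14) = ((-16 - 25) - 15)*(2*(-14)*(-18 - 14)) = (-41 - 15)*(2*(-14)*(-32)) = -56*896 = -50176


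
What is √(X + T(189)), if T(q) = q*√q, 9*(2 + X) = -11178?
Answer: √(-1244 + 567*√21) ≈ 36.801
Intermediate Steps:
X = -1244 (X = -2 + (⅑)*(-11178) = -2 - 1242 = -1244)
T(q) = q^(3/2)
√(X + T(189)) = √(-1244 + 189^(3/2)) = √(-1244 + 567*√21)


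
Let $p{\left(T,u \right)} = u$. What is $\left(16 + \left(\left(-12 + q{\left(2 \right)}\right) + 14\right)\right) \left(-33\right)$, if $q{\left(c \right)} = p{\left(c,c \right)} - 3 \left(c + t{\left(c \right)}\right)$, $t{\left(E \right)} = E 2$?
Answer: $-66$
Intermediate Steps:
$t{\left(E \right)} = 2 E$
$q{\left(c \right)} = - 8 c$ ($q{\left(c \right)} = c - 3 \left(c + 2 c\right) = c - 3 \cdot 3 c = c - 9 c = - 8 c$)
$\left(16 + \left(\left(-12 + q{\left(2 \right)}\right) + 14\right)\right) \left(-33\right) = \left(16 + \left(\left(-12 - 16\right) + 14\right)\right) \left(-33\right) = \left(16 + \left(-28 + 14\right)\right) \left(-33\right) = \left(16 - 14\right) \left(-33\right) = 2 \left(-33\right) = -66$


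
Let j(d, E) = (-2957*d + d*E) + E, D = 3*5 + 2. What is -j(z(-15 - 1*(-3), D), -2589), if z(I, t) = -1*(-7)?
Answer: 41411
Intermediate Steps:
D = 17 (D = 15 + 2 = 17)
z(I, t) = 7
j(d, E) = E - 2957*d + E*d (j(d, E) = (-2957*d + E*d) + E = E - 2957*d + E*d)
-j(z(-15 - 1*(-3), D), -2589) = -(-2589 - 2957*7 - 2589*7) = -(-2589 - 20699 - 18123) = -1*(-41411) = 41411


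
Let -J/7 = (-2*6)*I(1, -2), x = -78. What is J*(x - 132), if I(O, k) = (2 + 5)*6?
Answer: -740880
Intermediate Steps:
I(O, k) = 42 (I(O, k) = 7*6 = 42)
J = 3528 (J = -7*(-2*6)*42 = -(-84)*42 = -7*(-504) = 3528)
J*(x - 132) = 3528*(-78 - 132) = 3528*(-210) = -740880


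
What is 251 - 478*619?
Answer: -295631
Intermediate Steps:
251 - 478*619 = 251 - 295882 = -295631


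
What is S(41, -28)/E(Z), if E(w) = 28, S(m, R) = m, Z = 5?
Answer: 41/28 ≈ 1.4643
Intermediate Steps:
S(41, -28)/E(Z) = 41/28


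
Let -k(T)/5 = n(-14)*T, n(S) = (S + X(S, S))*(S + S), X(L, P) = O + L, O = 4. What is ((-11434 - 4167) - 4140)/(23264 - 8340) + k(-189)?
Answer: 9477317219/14924 ≈ 6.3504e+5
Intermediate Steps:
X(L, P) = 4 + L
n(S) = 2*S*(4 + 2*S) (n(S) = (S + (4 + S))*(S + S) = (4 + 2*S)*(2*S) = 2*S*(4 + 2*S))
k(T) = -3360*T (k(T) = -5*4*(-14)*(2 - 14)*T = -5*4*(-14)*(-12)*T = -3360*T)
((-11434 - 4167) - 4140)/(23264 - 8340) + k(-189) = ((-11434 - 4167) - 4140)/(23264 - 8340) - 3360*(-189) = (-15601 - 4140)/14924 + 635040 = -19741*1/14924 + 635040 = -19741/14924 + 635040 = 9477317219/14924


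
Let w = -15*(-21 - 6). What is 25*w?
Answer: 10125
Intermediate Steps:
w = 405 (w = -15*(-27) = 405)
25*w = 25*405 = 10125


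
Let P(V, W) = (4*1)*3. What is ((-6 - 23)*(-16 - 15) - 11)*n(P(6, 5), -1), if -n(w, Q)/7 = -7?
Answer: 43512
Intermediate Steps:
P(V, W) = 12 (P(V, W) = 4*3 = 12)
n(w, Q) = 49 (n(w, Q) = -7*(-7) = 49)
((-6 - 23)*(-16 - 15) - 11)*n(P(6, 5), -1) = ((-6 - 23)*(-16 - 15) - 11)*49 = (-29*(-31) - 11)*49 = (899 - 11)*49 = 888*49 = 43512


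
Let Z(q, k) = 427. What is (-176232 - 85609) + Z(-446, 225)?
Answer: -261414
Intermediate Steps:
(-176232 - 85609) + Z(-446, 225) = (-176232 - 85609) + 427 = -261841 + 427 = -261414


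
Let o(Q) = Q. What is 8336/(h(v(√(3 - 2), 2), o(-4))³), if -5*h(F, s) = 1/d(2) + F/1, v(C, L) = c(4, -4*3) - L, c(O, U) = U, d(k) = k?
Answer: 8336000/19683 ≈ 423.51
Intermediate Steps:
v(C, L) = -12 - L (v(C, L) = -4*3 - L = -12 - L)
h(F, s) = -⅒ - F/5 (h(F, s) = -(1/2 + F/1)/5 = -(1*(½) + F*1)/5 = -(½ + F)/5 = -⅒ - F/5)
8336/(h(v(√(3 - 2), 2), o(-4))³) = 8336/((-⅒ - (-12 - 1*2)/5)³) = 8336/((-⅒ - (-12 - 2)/5)³) = 8336/((-⅒ - ⅕*(-14))³) = 8336/((-⅒ + 14/5)³) = 8336/((27/10)³) = 8336/(19683/1000) = 8336*(1000/19683) = 8336000/19683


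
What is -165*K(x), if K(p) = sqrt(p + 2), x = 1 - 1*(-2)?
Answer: -165*sqrt(5) ≈ -368.95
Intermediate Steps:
x = 3 (x = 1 + 2 = 3)
K(p) = sqrt(2 + p)
-165*K(x) = -165*sqrt(2 + 3) = -165*sqrt(5)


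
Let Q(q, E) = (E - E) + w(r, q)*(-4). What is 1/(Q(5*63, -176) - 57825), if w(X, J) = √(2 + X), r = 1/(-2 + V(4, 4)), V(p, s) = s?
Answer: -11565/668746117 + 2*√10/3343730585 ≈ -1.7292e-5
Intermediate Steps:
r = ½ (r = 1/(-2 + 4) = 1/2 = ½ ≈ 0.50000)
Q(q, E) = -2*√10 (Q(q, E) = (E - E) + √(2 + ½)*(-4) = 0 + √(5/2)*(-4) = 0 + (√10/2)*(-4) = 0 - 2*√10 = -2*√10)
1/(Q(5*63, -176) - 57825) = 1/(-2*√10 - 57825) = 1/(-57825 - 2*√10)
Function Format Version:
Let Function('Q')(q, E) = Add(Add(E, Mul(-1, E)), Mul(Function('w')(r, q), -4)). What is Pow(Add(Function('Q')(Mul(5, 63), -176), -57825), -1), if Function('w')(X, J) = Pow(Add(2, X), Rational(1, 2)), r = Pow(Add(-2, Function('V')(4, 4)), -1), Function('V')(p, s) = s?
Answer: Add(Rational(-11565, 668746117), Mul(Rational(2, 3343730585), Pow(10, Rational(1, 2)))) ≈ -1.7292e-5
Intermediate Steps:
r = Rational(1, 2) (r = Pow(Add(-2, 4), -1) = Pow(2, -1) = Rational(1, 2) ≈ 0.50000)
Function('Q')(q, E) = Mul(-2, Pow(10, Rational(1, 2))) (Function('Q')(q, E) = Add(Add(E, Mul(-1, E)), Mul(Pow(Add(2, Rational(1, 2)), Rational(1, 2)), -4)) = Add(0, Mul(Pow(Rational(5, 2), Rational(1, 2)), -4)) = Add(0, Mul(Mul(Rational(1, 2), Pow(10, Rational(1, 2))), -4)) = Add(0, Mul(-2, Pow(10, Rational(1, 2)))) = Mul(-2, Pow(10, Rational(1, 2))))
Pow(Add(Function('Q')(Mul(5, 63), -176), -57825), -1) = Pow(Add(Mul(-2, Pow(10, Rational(1, 2))), -57825), -1) = Pow(Add(-57825, Mul(-2, Pow(10, Rational(1, 2)))), -1)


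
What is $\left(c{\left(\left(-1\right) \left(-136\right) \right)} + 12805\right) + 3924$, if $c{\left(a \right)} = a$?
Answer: $16865$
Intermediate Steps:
$\left(c{\left(\left(-1\right) \left(-136\right) \right)} + 12805\right) + 3924 = \left(\left(-1\right) \left(-136\right) + 12805\right) + 3924 = \left(136 + 12805\right) + 3924 = 12941 + 3924 = 16865$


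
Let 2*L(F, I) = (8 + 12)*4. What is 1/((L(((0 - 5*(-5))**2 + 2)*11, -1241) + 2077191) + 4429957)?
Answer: 1/6507188 ≈ 1.5368e-7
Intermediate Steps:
L(F, I) = 40 (L(F, I) = ((8 + 12)*4)/2 = (20*4)/2 = (1/2)*80 = 40)
1/((L(((0 - 5*(-5))**2 + 2)*11, -1241) + 2077191) + 4429957) = 1/((40 + 2077191) + 4429957) = 1/(2077231 + 4429957) = 1/6507188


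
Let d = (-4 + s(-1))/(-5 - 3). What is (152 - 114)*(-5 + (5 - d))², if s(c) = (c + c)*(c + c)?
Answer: 0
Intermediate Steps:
s(c) = 4*c² (s(c) = (2*c)*(2*c) = 4*c²)
d = 0 (d = (-4 + 4*(-1)²)/(-5 - 3) = (-4 + 4*1)/(-8) = (-4 + 4)*(-⅛) = 0*(-⅛) = 0)
(152 - 114)*(-5 + (5 - d))² = (152 - 114)*(-5 + (5 - 1*0))² = 38*(-5 + (5 + 0))² = 38*(-5 + 5)² = 38*0² = 38*0 = 0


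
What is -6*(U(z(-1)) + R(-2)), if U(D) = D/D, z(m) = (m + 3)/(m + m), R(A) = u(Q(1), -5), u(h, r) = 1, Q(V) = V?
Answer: -12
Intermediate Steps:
R(A) = 1
z(m) = (3 + m)/(2*m) (z(m) = (3 + m)/((2*m)) = (3 + m)*(1/(2*m)) = (3 + m)/(2*m))
U(D) = 1
-6*(U(z(-1)) + R(-2)) = -6*(1 + 1) = -6*2 = -12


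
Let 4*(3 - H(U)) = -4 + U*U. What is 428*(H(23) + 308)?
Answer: 76933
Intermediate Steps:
H(U) = 4 - U²/4 (H(U) = 3 - (-4 + U*U)/4 = 3 - (-4 + U²)/4 = 3 + (1 - U²/4) = 4 - U²/4)
428*(H(23) + 308) = 428*((4 - ¼*23²) + 308) = 428*((4 - ¼*529) + 308) = 428*((4 - 529/4) + 308) = 428*(-513/4 + 308) = 428*(719/4) = 76933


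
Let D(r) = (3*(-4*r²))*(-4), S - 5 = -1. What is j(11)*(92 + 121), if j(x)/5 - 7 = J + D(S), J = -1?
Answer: 824310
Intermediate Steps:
S = 4 (S = 5 - 1 = 4)
D(r) = 48*r² (D(r) = -12*r²*(-4) = 48*r²)
j(x) = 3870 (j(x) = 35 + 5*(-1 + 48*4²) = 35 + 5*(-1 + 48*16) = 35 + 5*(-1 + 768) = 35 + 5*767 = 35 + 3835 = 3870)
j(11)*(92 + 121) = 3870*(92 + 121) = 3870*213 = 824310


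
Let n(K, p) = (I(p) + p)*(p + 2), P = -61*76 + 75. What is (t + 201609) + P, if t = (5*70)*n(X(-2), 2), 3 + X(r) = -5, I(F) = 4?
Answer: 205448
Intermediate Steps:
P = -4561 (P = -4636 + 75 = -4561)
X(r) = -8 (X(r) = -3 - 5 = -8)
n(K, p) = (2 + p)*(4 + p) (n(K, p) = (4 + p)*(p + 2) = (4 + p)*(2 + p) = (2 + p)*(4 + p))
t = 8400 (t = (5*70)*(8 + 2**2 + 6*2) = 350*(8 + 4 + 12) = 350*24 = 8400)
(t + 201609) + P = (8400 + 201609) - 4561 = 210009 - 4561 = 205448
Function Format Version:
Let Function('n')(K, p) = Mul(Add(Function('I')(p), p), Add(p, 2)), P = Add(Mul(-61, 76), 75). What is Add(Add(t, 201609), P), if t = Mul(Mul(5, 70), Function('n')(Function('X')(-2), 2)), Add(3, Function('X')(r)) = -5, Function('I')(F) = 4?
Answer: 205448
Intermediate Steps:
P = -4561 (P = Add(-4636, 75) = -4561)
Function('X')(r) = -8 (Function('X')(r) = Add(-3, -5) = -8)
Function('n')(K, p) = Mul(Add(2, p), Add(4, p)) (Function('n')(K, p) = Mul(Add(4, p), Add(p, 2)) = Mul(Add(4, p), Add(2, p)) = Mul(Add(2, p), Add(4, p)))
t = 8400 (t = Mul(Mul(5, 70), Add(8, Pow(2, 2), Mul(6, 2))) = Mul(350, Add(8, 4, 12)) = Mul(350, 24) = 8400)
Add(Add(t, 201609), P) = Add(Add(8400, 201609), -4561) = Add(210009, -4561) = 205448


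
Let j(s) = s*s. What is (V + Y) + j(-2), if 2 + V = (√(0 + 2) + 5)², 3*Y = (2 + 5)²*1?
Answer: 136/3 + 10*√2 ≈ 59.475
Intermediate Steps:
j(s) = s²
Y = 49/3 (Y = ((2 + 5)²*1)/3 = (7²*1)/3 = (49*1)/3 = (⅓)*49 = 49/3 ≈ 16.333)
V = -2 + (5 + √2)² (V = -2 + (√(0 + 2) + 5)² = -2 + (√2 + 5)² = -2 + (5 + √2)² ≈ 39.142)
(V + Y) + j(-2) = ((25 + 10*√2) + 49/3) + (-2)² = (124/3 + 10*√2) + 4 = 136/3 + 10*√2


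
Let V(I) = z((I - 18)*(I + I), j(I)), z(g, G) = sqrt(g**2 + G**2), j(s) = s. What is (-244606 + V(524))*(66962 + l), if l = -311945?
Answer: 59924311698 - 128371092*sqrt(1024145) ≈ -6.9987e+10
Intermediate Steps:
z(g, G) = sqrt(G**2 + g**2)
V(I) = sqrt(I**2 + 4*I**2*(-18 + I)**2) (V(I) = sqrt(I**2 + ((I - 18)*(I + I))**2) = sqrt(I**2 + ((-18 + I)*(2*I))**2) = sqrt(I**2 + (2*I*(-18 + I))**2) = sqrt(I**2 + 4*I**2*(-18 + I)**2))
(-244606 + V(524))*(66962 + l) = (-244606 + sqrt(524**2*(1 + 4*(-18 + 524)**2)))*(66962 - 311945) = (-244606 + sqrt(274576*(1 + 4*506**2)))*(-244983) = (-244606 + sqrt(274576*(1 + 4*256036)))*(-244983) = (-244606 + sqrt(274576*(1 + 1024144)))*(-244983) = (-244606 + sqrt(274576*1024145))*(-244983) = (-244606 + sqrt(281205637520))*(-244983) = (-244606 + 524*sqrt(1024145))*(-244983) = 59924311698 - 128371092*sqrt(1024145)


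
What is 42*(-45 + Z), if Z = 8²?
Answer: 798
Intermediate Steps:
Z = 64
42*(-45 + Z) = 42*(-45 + 64) = 42*19 = 798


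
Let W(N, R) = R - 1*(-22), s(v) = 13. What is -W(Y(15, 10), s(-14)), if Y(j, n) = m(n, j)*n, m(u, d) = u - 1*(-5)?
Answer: -35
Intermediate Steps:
m(u, d) = 5 + u (m(u, d) = u + 5 = 5 + u)
Y(j, n) = n*(5 + n) (Y(j, n) = (5 + n)*n = n*(5 + n))
W(N, R) = 22 + R (W(N, R) = R + 22 = 22 + R)
-W(Y(15, 10), s(-14)) = -(22 + 13) = -1*35 = -35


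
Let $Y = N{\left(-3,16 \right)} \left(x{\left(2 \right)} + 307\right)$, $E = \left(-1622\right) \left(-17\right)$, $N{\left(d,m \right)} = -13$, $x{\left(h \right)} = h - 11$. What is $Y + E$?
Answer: $23700$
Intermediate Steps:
$x{\left(h \right)} = -11 + h$
$E = 27574$
$Y = -3874$ ($Y = - 13 \left(\left(-11 + 2\right) + 307\right) = - 13 \left(-9 + 307\right) = \left(-13\right) 298 = -3874$)
$Y + E = -3874 + 27574 = 23700$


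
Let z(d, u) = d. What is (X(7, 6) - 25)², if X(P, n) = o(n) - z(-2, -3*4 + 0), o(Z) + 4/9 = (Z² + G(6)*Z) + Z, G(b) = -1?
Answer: 12769/81 ≈ 157.64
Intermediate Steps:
o(Z) = -4/9 + Z² (o(Z) = -4/9 + ((Z² - Z) + Z) = -4/9 + Z²)
X(P, n) = 14/9 + n² (X(P, n) = (-4/9 + n²) - 1*(-2) = (-4/9 + n²) + 2 = 14/9 + n²)
(X(7, 6) - 25)² = ((14/9 + 6²) - 25)² = ((14/9 + 36) - 25)² = (338/9 - 25)² = (113/9)² = 12769/81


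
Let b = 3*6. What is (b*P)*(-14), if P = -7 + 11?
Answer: -1008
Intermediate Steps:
P = 4
b = 18
(b*P)*(-14) = (18*4)*(-14) = 72*(-14) = -1008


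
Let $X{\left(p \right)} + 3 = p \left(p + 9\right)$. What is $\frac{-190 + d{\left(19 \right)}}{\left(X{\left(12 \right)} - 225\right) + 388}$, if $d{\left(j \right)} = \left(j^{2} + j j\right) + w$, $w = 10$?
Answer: $\frac{271}{206} \approx 1.3155$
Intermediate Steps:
$d{\left(j \right)} = 10 + 2 j^{2}$ ($d{\left(j \right)} = \left(j^{2} + j j\right) + 10 = \left(j^{2} + j^{2}\right) + 10 = 2 j^{2} + 10 = 10 + 2 j^{2}$)
$X{\left(p \right)} = -3 + p \left(9 + p\right)$ ($X{\left(p \right)} = -3 + p \left(p + 9\right) = -3 + p \left(9 + p\right)$)
$\frac{-190 + d{\left(19 \right)}}{\left(X{\left(12 \right)} - 225\right) + 388} = \frac{-190 + \left(10 + 2 \cdot 19^{2}\right)}{\left(\left(-3 + 12^{2} + 9 \cdot 12\right) - 225\right) + 388} = \frac{-190 + \left(10 + 2 \cdot 361\right)}{\left(\left(-3 + 144 + 108\right) - 225\right) + 388} = \frac{-190 + \left(10 + 722\right)}{\left(249 - 225\right) + 388} = \frac{-190 + 732}{24 + 388} = \frac{542}{412} = 542 \cdot \frac{1}{412} = \frac{271}{206}$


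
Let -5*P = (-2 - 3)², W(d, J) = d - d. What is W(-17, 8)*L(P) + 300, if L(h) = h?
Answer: 300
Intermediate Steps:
W(d, J) = 0
P = -5 (P = -(-2 - 3)²/5 = -⅕*(-5)² = -⅕*25 = -5)
W(-17, 8)*L(P) + 300 = 0*(-5) + 300 = 0 + 300 = 300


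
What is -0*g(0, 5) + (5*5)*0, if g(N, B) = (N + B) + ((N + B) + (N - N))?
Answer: 0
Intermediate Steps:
g(N, B) = 2*B + 2*N (g(N, B) = (B + N) + ((B + N) + 0) = (B + N) + (B + N) = 2*B + 2*N)
-0*g(0, 5) + (5*5)*0 = -0*(2*5 + 2*0) + (5*5)*0 = -0*(10 + 0) + 25*0 = -0*10 + 0 = -45*0 + 0 = 0 + 0 = 0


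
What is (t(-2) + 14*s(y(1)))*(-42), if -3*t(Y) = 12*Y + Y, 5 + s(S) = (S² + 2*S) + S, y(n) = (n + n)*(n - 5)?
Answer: -20944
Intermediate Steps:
y(n) = 2*n*(-5 + n) (y(n) = (2*n)*(-5 + n) = 2*n*(-5 + n))
s(S) = -5 + S² + 3*S (s(S) = -5 + ((S² + 2*S) + S) = -5 + (S² + 3*S) = -5 + S² + 3*S)
t(Y) = -13*Y/3 (t(Y) = -(12*Y + Y)/3 = -13*Y/3)
(t(-2) + 14*s(y(1)))*(-42) = (-13/3*(-2) + 14*(-5 + (2*1*(-5 + 1))² + 3*(2*1*(-5 + 1))))*(-42) = (26/3 + 14*(-5 + (2*1*(-4))² + 3*(2*1*(-4))))*(-42) = (26/3 + 14*(-5 + (-8)² + 3*(-8)))*(-42) = (26/3 + 14*(-5 + 64 - 24))*(-42) = (26/3 + 14*35)*(-42) = (26/3 + 490)*(-42) = (1496/3)*(-42) = -20944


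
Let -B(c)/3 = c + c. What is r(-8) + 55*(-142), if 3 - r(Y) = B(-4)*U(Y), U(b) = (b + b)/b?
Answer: -7855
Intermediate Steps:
U(b) = 2 (U(b) = (2*b)/b = 2)
B(c) = -6*c (B(c) = -3*(c + c) = -6*c)
r(Y) = -45 (r(Y) = 3 - (-6*(-4))*2 = 3 - 24*2 = 3 - 1*48 = 3 - 48 = -45)
r(-8) + 55*(-142) = -45 + 55*(-142) = -45 - 7810 = -7855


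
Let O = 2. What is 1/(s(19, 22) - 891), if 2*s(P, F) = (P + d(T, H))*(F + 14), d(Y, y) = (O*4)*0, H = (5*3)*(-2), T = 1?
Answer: -1/549 ≈ -0.0018215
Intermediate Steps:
H = -30 (H = 15*(-2) = -30)
d(Y, y) = 0 (d(Y, y) = (2*4)*0 = 8*0 = 0)
s(P, F) = P*(14 + F)/2 (s(P, F) = ((P + 0)*(F + 14))/2 = (P*(14 + F))/2 = P*(14 + F)/2)
1/(s(19, 22) - 891) = 1/((1/2)*19*(14 + 22) - 891) = 1/((1/2)*19*36 - 891) = 1/(342 - 891) = 1/(-549) = -1/549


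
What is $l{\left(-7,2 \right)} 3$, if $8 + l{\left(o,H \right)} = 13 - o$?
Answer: $36$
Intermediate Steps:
$l{\left(o,H \right)} = 5 - o$ ($l{\left(o,H \right)} = -8 - \left(-13 + o\right) = 5 - o$)
$l{\left(-7,2 \right)} 3 = \left(5 - -7\right) 3 = \left(5 + 7\right) 3 = 12 \cdot 3 = 36$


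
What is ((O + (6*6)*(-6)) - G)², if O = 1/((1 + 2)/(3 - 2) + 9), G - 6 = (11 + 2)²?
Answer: 22005481/144 ≈ 1.5282e+5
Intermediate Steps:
G = 175 (G = 6 + (11 + 2)² = 6 + 13² = 6 + 169 = 175)
O = 1/12 (O = 1/(3/1 + 9) = 1/(3*1 + 9) = 1/(3 + 9) = 1/12 ≈ 0.083333)
((O + (6*6)*(-6)) - G)² = ((1/12 + (6*6)*(-6)) - 1*175)² = ((1/12 + 36*(-6)) - 175)² = ((1/12 - 216) - 175)² = (-2591/12 - 175)² = (-4691/12)² = 22005481/144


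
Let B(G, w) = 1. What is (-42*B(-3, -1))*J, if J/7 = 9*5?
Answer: -13230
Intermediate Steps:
J = 315 (J = 7*(9*5) = 7*45 = 315)
(-42*B(-3, -1))*J = -42*1*315 = -42*315 = -13230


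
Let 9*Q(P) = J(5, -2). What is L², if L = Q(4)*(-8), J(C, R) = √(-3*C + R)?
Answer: -1088/81 ≈ -13.432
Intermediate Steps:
J(C, R) = √(R - 3*C)
Q(P) = I*√17/9 (Q(P) = √(-2 - 3*5)/9 = √(-2 - 15)/9 = √(-17)/9 = (I*√17)/9 = I*√17/9)
L = -8*I*√17/9 (L = (I*√17/9)*(-8) = -8*I*√17/9 ≈ -3.665*I)
L² = (-8*I*√17/9)² = -1088/81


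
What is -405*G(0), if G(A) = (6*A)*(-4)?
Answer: 0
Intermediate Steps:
G(A) = -24*A
-405*G(0) = -(-9720)*0 = -405*0 = 0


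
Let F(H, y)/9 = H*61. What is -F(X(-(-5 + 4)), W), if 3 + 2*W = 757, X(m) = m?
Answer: -549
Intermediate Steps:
W = 377 (W = -3/2 + (1/2)*757 = -3/2 + 757/2 = 377)
F(H, y) = 549*H (F(H, y) = 9*(H*61) = 9*(61*H) = 549*H)
-F(X(-(-5 + 4)), W) = -549*(-(-5 + 4)) = -549*(-1*(-1)) = -549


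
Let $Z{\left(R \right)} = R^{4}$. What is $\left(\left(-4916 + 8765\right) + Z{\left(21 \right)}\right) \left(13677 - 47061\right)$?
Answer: $-6621048720$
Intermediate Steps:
$\left(\left(-4916 + 8765\right) + Z{\left(21 \right)}\right) \left(13677 - 47061\right) = \left(\left(-4916 + 8765\right) + 21^{4}\right) \left(13677 - 47061\right) = \left(3849 + 194481\right) \left(-33384\right) = 198330 \left(-33384\right) = -6621048720$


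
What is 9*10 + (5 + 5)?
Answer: 100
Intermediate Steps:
9*10 + (5 + 5) = 90 + 10 = 100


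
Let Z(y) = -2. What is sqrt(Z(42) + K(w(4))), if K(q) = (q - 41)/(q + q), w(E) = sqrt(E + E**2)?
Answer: sqrt(-150 - 205*sqrt(5))/10 ≈ 2.4666*I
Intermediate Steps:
K(q) = (-41 + q)/(2*q) (K(q) = (-41 + q)/((2*q)) = (-41 + q)*(1/(2*q)) = (-41 + q)/(2*q))
sqrt(Z(42) + K(w(4))) = sqrt(-2 + (-41 + sqrt(4*(1 + 4)))/(2*(sqrt(4*(1 + 4))))) = sqrt(-2 + (-41 + sqrt(4*5))/(2*(sqrt(4*5)))) = sqrt(-2 + (-41 + sqrt(20))/(2*(sqrt(20)))) = sqrt(-2 + (-41 + 2*sqrt(5))/(2*((2*sqrt(5))))) = sqrt(-2 + (sqrt(5)/10)*(-41 + 2*sqrt(5))/2) = sqrt(-2 + sqrt(5)*(-41 + 2*sqrt(5))/20)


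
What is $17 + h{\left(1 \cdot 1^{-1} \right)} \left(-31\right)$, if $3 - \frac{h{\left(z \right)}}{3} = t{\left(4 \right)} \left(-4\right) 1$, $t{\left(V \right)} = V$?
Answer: $-1750$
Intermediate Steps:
$h{\left(z \right)} = 57$ ($h{\left(z \right)} = 9 - 3 \cdot 4 \left(-4\right) 1 = 9 - 3 \left(\left(-16\right) 1\right) = 9 - -48 = 9 + 48 = 57$)
$17 + h{\left(1 \cdot 1^{-1} \right)} \left(-31\right) = 17 + 57 \left(-31\right) = 17 - 1767 = -1750$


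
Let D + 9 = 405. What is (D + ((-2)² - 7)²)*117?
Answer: 47385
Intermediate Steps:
D = 396 (D = -9 + 405 = 396)
(D + ((-2)² - 7)²)*117 = (396 + ((-2)² - 7)²)*117 = (396 + (4 - 7)²)*117 = (396 + (-3)²)*117 = (396 + 9)*117 = 405*117 = 47385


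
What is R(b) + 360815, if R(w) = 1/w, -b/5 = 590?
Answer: 1064404249/2950 ≈ 3.6082e+5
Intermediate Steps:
b = -2950 (b = -5*590 = -2950)
R(b) + 360815 = 1/(-2950) + 360815 = -1/2950 + 360815 = 1064404249/2950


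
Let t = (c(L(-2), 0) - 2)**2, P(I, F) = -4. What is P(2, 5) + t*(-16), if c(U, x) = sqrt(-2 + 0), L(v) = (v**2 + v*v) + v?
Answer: -36 + 64*I*sqrt(2) ≈ -36.0 + 90.51*I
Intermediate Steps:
L(v) = v + 2*v**2 (L(v) = (v**2 + v**2) + v = 2*v**2 + v = v + 2*v**2)
c(U, x) = I*sqrt(2) (c(U, x) = sqrt(-2) = I*sqrt(2))
t = (-2 + I*sqrt(2))**2 (t = (I*sqrt(2) - 2)**2 = (-2 + I*sqrt(2))**2 ≈ 2.0 - 5.6569*I)
P(2, 5) + t*(-16) = -4 + (2 - I*sqrt(2))**2*(-16) = -4 - 16*(2 - I*sqrt(2))**2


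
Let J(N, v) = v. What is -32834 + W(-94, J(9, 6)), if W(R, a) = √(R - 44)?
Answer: -32834 + I*√138 ≈ -32834.0 + 11.747*I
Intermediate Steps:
W(R, a) = √(-44 + R)
-32834 + W(-94, J(9, 6)) = -32834 + √(-44 - 94) = -32834 + √(-138) = -32834 + I*√138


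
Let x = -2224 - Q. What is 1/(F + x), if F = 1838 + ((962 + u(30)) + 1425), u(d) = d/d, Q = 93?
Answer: 1/1909 ≈ 0.00052383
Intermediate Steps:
u(d) = 1
x = -2317 (x = -2224 - 1*93 = -2224 - 93 = -2317)
F = 4226 (F = 1838 + ((962 + 1) + 1425) = 1838 + (963 + 1425) = 1838 + 2388 = 4226)
1/(F + x) = 1/(4226 - 2317) = 1/1909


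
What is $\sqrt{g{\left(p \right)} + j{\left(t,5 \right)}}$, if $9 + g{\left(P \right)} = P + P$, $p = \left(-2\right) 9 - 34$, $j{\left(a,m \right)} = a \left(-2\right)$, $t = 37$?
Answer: $i \sqrt{187} \approx 13.675 i$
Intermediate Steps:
$j{\left(a,m \right)} = - 2 a$
$p = -52$ ($p = -18 - 34 = -52$)
$g{\left(P \right)} = -9 + 2 P$ ($g{\left(P \right)} = -9 + \left(P + P\right) = -9 + 2 P$)
$\sqrt{g{\left(p \right)} + j{\left(t,5 \right)}} = \sqrt{\left(-9 + 2 \left(-52\right)\right) - 74} = \sqrt{\left(-9 - 104\right) - 74} = \sqrt{-113 - 74} = \sqrt{-187} = i \sqrt{187}$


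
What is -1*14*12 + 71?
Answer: -97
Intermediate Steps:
-1*14*12 + 71 = -14*12 + 71 = -168 + 71 = -97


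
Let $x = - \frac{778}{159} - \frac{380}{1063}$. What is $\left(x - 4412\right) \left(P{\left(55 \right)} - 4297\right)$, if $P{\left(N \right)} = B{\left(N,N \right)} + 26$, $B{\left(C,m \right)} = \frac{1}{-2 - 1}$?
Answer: $\frac{9566809872532}{507051} \approx 1.8868 \cdot 10^{7}$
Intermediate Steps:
$x = - \frac{887434}{169017}$ ($x = \left(-778\right) \frac{1}{159} - \frac{380}{1063} = - \frac{778}{159} - \frac{380}{1063} = - \frac{887434}{169017} \approx -5.2506$)
$B{\left(C,m \right)} = - \frac{1}{3}$ ($B{\left(C,m \right)} = \frac{1}{-3} = - \frac{1}{3}$)
$P{\left(N \right)} = \frac{77}{3}$ ($P{\left(N \right)} = - \frac{1}{3} + 26 = \frac{77}{3}$)
$\left(x - 4412\right) \left(P{\left(55 \right)} - 4297\right) = \left(- \frac{887434}{169017} - 4412\right) \left(\frac{77}{3} - 4297\right) = \left(- \frac{746590438}{169017}\right) \left(- \frac{12814}{3}\right) = \frac{9566809872532}{507051}$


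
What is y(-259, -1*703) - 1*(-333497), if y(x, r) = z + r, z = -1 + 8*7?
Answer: 332849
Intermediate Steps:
z = 55 (z = -1 + 56 = 55)
y(x, r) = 55 + r
y(-259, -1*703) - 1*(-333497) = (55 - 1*703) - 1*(-333497) = (55 - 703) + 333497 = -648 + 333497 = 332849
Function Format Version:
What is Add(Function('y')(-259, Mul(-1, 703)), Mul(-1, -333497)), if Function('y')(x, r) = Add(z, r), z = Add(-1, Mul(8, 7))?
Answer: 332849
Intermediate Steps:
z = 55 (z = Add(-1, 56) = 55)
Function('y')(x, r) = Add(55, r)
Add(Function('y')(-259, Mul(-1, 703)), Mul(-1, -333497)) = Add(Add(55, Mul(-1, 703)), Mul(-1, -333497)) = Add(Add(55, -703), 333497) = Add(-648, 333497) = 332849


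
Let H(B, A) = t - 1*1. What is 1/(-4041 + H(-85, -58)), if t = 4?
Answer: -1/4038 ≈ -0.00024765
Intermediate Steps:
H(B, A) = 3 (H(B, A) = 4 - 1*1 = 4 - 1 = 3)
1/(-4041 + H(-85, -58)) = 1/(-4041 + 3) = 1/(-4038) = -1/4038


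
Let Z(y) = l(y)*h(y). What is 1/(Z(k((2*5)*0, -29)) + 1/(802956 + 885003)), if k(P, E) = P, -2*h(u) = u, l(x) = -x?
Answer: 1687959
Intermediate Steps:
h(u) = -u/2
Z(y) = y²/2 (Z(y) = (-y)*(-y/2) = y²/2)
1/(Z(k((2*5)*0, -29)) + 1/(802956 + 885003)) = 1/(((2*5)*0)²/2 + 1/(802956 + 885003)) = 1/((10*0)²/2 + 1/1687959) = 1/((½)*0² + 1/1687959) = 1/((½)*0 + 1/1687959) = 1/(0 + 1/1687959) = 1/(1/1687959) = 1687959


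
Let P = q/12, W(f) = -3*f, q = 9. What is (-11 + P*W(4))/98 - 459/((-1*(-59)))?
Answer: -23081/2891 ≈ -7.9837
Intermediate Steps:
P = ¾ (P = 9/12 = 9*(1/12) = ¾ ≈ 0.75000)
(-11 + P*W(4))/98 - 459/((-1*(-59))) = (-11 + 3*(-3*4)/4)/98 - 459/((-1*(-59))) = (-11 + (¾)*(-12))*(1/98) - 459/59 = (-11 - 9)*(1/98) - 459*1/59 = -20*1/98 - 459/59 = -10/49 - 459/59 = -23081/2891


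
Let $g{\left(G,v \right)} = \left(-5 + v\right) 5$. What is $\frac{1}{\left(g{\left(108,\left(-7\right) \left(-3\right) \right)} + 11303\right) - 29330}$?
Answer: $- \frac{1}{17947} \approx -5.572 \cdot 10^{-5}$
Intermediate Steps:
$g{\left(G,v \right)} = -25 + 5 v$
$\frac{1}{\left(g{\left(108,\left(-7\right) \left(-3\right) \right)} + 11303\right) - 29330} = \frac{1}{\left(\left(-25 + 5 \left(\left(-7\right) \left(-3\right)\right)\right) + 11303\right) - 29330} = \frac{1}{\left(\left(-25 + 5 \cdot 21\right) + 11303\right) - 29330} = \frac{1}{\left(\left(-25 + 105\right) + 11303\right) - 29330} = \frac{1}{\left(80 + 11303\right) - 29330} = \frac{1}{11383 - 29330} = \frac{1}{-17947} = - \frac{1}{17947}$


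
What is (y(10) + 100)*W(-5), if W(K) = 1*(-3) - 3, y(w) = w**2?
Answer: -1200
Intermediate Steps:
W(K) = -6 (W(K) = -3 - 3 = -6)
(y(10) + 100)*W(-5) = (10**2 + 100)*(-6) = (100 + 100)*(-6) = 200*(-6) = -1200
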